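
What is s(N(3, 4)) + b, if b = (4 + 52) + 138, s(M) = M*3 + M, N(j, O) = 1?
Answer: 198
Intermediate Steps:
s(M) = 4*M (s(M) = 3*M + M = 4*M)
b = 194 (b = 56 + 138 = 194)
s(N(3, 4)) + b = 4*1 + 194 = 4 + 194 = 198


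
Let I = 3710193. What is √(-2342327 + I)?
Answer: √1367866 ≈ 1169.6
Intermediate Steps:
√(-2342327 + I) = √(-2342327 + 3710193) = √1367866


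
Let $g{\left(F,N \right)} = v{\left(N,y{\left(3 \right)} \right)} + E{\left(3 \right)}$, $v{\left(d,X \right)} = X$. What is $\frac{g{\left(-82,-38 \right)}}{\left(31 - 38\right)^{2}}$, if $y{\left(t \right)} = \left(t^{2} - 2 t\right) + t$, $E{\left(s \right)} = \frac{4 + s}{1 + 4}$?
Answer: $\frac{37}{245} \approx 0.15102$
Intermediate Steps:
$E{\left(s \right)} = \frac{4}{5} + \frac{s}{5}$ ($E{\left(s \right)} = \frac{4 + s}{5} = \left(4 + s\right) \frac{1}{5} = \frac{4}{5} + \frac{s}{5}$)
$y{\left(t \right)} = t^{2} - t$
$g{\left(F,N \right)} = \frac{37}{5}$ ($g{\left(F,N \right)} = 3 \left(-1 + 3\right) + \left(\frac{4}{5} + \frac{1}{5} \cdot 3\right) = 3 \cdot 2 + \left(\frac{4}{5} + \frac{3}{5}\right) = 6 + \frac{7}{5} = \frac{37}{5}$)
$\frac{g{\left(-82,-38 \right)}}{\left(31 - 38\right)^{2}} = \frac{37}{5 \left(31 - 38\right)^{2}} = \frac{37}{5 \left(-7\right)^{2}} = \frac{37}{5 \cdot 49} = \frac{37}{5} \cdot \frac{1}{49} = \frac{37}{245}$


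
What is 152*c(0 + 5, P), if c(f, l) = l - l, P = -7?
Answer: 0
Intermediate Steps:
c(f, l) = 0
152*c(0 + 5, P) = 152*0 = 0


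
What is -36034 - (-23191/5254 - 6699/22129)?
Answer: -4188972221859/116265766 ≈ -36029.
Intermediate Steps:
-36034 - (-23191/5254 - 6699/22129) = -36034 - 1*(-548390185/116265766) = -36034 + 548390185/116265766 = -4188972221859/116265766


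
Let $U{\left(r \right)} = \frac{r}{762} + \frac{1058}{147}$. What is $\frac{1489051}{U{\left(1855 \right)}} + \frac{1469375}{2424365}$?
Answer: $\frac{26958165041162399}{174373422371} \approx 1.546 \cdot 10^{5}$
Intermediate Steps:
$U{\left(r \right)} = \frac{1058}{147} + \frac{r}{762}$ ($U{\left(r \right)} = r \frac{1}{762} + 1058 \cdot \frac{1}{147} = \frac{r}{762} + \frac{1058}{147} = \frac{1058}{147} + \frac{r}{762}$)
$\frac{1489051}{U{\left(1855 \right)}} + \frac{1469375}{2424365} = \frac{1489051}{\frac{1058}{147} + \frac{1}{762} \cdot 1855} + \frac{1469375}{2424365} = \frac{1489051}{\frac{1058}{147} + \frac{1855}{762}} + 1469375 \cdot \frac{1}{2424365} = \frac{1489051}{\frac{359627}{37338}} + \frac{293875}{484873} = 1489051 \cdot \frac{37338}{359627} + \frac{293875}{484873} = \frac{55598186238}{359627} + \frac{293875}{484873} = \frac{26958165041162399}{174373422371}$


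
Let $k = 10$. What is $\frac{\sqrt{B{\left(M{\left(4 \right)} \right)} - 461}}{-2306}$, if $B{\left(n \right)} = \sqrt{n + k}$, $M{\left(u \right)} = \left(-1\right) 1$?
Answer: $- \frac{i \sqrt{458}}{2306} \approx - 0.0092805 i$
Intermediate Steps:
$M{\left(u \right)} = -1$
$B{\left(n \right)} = \sqrt{10 + n}$ ($B{\left(n \right)} = \sqrt{n + 10} = \sqrt{10 + n}$)
$\frac{\sqrt{B{\left(M{\left(4 \right)} \right)} - 461}}{-2306} = \frac{\sqrt{\sqrt{10 - 1} - 461}}{-2306} = \sqrt{\sqrt{9} - 461} \left(- \frac{1}{2306}\right) = \sqrt{3 - 461} \left(- \frac{1}{2306}\right) = \sqrt{-458} \left(- \frac{1}{2306}\right) = i \sqrt{458} \left(- \frac{1}{2306}\right) = - \frac{i \sqrt{458}}{2306}$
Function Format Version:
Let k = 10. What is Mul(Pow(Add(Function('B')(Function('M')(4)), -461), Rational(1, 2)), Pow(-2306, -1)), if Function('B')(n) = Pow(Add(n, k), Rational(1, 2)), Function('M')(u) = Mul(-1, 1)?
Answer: Mul(Rational(-1, 2306), I, Pow(458, Rational(1, 2))) ≈ Mul(-0.0092805, I)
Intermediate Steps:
Function('M')(u) = -1
Function('B')(n) = Pow(Add(10, n), Rational(1, 2)) (Function('B')(n) = Pow(Add(n, 10), Rational(1, 2)) = Pow(Add(10, n), Rational(1, 2)))
Mul(Pow(Add(Function('B')(Function('M')(4)), -461), Rational(1, 2)), Pow(-2306, -1)) = Mul(Pow(Add(Pow(Add(10, -1), Rational(1, 2)), -461), Rational(1, 2)), Pow(-2306, -1)) = Mul(Pow(Add(Pow(9, Rational(1, 2)), -461), Rational(1, 2)), Rational(-1, 2306)) = Mul(Pow(Add(3, -461), Rational(1, 2)), Rational(-1, 2306)) = Mul(Pow(-458, Rational(1, 2)), Rational(-1, 2306)) = Mul(Mul(I, Pow(458, Rational(1, 2))), Rational(-1, 2306)) = Mul(Rational(-1, 2306), I, Pow(458, Rational(1, 2)))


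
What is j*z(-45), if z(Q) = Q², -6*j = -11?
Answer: 7425/2 ≈ 3712.5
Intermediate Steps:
j = 11/6 (j = -⅙*(-11) = 11/6 ≈ 1.8333)
j*z(-45) = (11/6)*(-45)² = (11/6)*2025 = 7425/2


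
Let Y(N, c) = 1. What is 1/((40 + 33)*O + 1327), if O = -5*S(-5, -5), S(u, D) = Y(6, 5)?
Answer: 1/962 ≈ 0.0010395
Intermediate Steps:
S(u, D) = 1
O = -5 (O = -5*1 = -5)
1/((40 + 33)*O + 1327) = 1/((40 + 33)*(-5) + 1327) = 1/(73*(-5) + 1327) = 1/(-365 + 1327) = 1/962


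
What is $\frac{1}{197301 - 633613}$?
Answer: $- \frac{1}{436312} \approx -2.2919 \cdot 10^{-6}$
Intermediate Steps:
$\frac{1}{197301 - 633613} = \frac{1}{-436312} = - \frac{1}{436312}$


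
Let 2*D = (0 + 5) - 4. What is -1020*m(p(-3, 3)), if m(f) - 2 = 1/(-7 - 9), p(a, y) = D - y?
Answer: -7905/4 ≈ -1976.3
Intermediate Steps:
D = ½ (D = ((0 + 5) - 4)/2 = (5 - 4)/2 = (½)*1 = ½ ≈ 0.50000)
p(a, y) = ½ - y
m(f) = 31/16 (m(f) = 2 + 1/(-7 - 9) = 2 + 1/(-16) = 2 - 1/16 = 31/16)
-1020*m(p(-3, 3)) = -1020*31/16 = -7905/4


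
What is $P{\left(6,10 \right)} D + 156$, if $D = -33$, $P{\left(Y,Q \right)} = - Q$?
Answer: $486$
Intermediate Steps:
$P{\left(6,10 \right)} D + 156 = \left(-1\right) 10 \left(-33\right) + 156 = \left(-10\right) \left(-33\right) + 156 = 330 + 156 = 486$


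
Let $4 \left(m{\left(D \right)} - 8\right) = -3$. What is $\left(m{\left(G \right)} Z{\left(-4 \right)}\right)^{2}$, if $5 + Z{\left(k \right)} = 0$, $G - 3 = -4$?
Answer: $\frac{21025}{16} \approx 1314.1$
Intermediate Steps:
$G = -1$ ($G = 3 - 4 = -1$)
$m{\left(D \right)} = \frac{29}{4}$ ($m{\left(D \right)} = 8 + \frac{1}{4} \left(-3\right) = 8 - \frac{3}{4} = \frac{29}{4}$)
$Z{\left(k \right)} = -5$ ($Z{\left(k \right)} = -5 + 0 = -5$)
$\left(m{\left(G \right)} Z{\left(-4 \right)}\right)^{2} = \left(\frac{29}{4} \left(-5\right)\right)^{2} = \left(- \frac{145}{4}\right)^{2} = \frac{21025}{16}$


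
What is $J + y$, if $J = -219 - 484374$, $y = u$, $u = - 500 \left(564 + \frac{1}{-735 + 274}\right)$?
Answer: $- \frac{353398873}{461} \approx -7.6659 \cdot 10^{5}$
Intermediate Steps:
$u = - \frac{130001500}{461}$ ($u = - 500 \left(564 + \frac{1}{-461}\right) = - 500 \left(564 - \frac{1}{461}\right) = \left(-500\right) \frac{260003}{461} = - \frac{130001500}{461} \approx -2.82 \cdot 10^{5}$)
$y = - \frac{130001500}{461} \approx -2.82 \cdot 10^{5}$
$J = -484593$ ($J = -219 - 484374 = -484593$)
$J + y = -484593 - \frac{130001500}{461} = - \frac{353398873}{461}$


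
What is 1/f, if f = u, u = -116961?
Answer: -1/116961 ≈ -8.5499e-6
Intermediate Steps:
f = -116961
1/f = 1/(-116961) = -1/116961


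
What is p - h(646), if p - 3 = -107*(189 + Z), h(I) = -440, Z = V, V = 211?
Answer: -42357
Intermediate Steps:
Z = 211
p = -42797 (p = 3 - 107*(189 + 211) = 3 - 107*400 = 3 - 42800 = -42797)
p - h(646) = -42797 - 1*(-440) = -42797 + 440 = -42357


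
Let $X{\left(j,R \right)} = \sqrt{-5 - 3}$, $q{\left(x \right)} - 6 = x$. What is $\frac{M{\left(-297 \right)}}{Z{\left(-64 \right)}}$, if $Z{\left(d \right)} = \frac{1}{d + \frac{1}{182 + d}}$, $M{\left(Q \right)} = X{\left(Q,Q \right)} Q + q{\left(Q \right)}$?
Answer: $\frac{2197341}{118} + \frac{2242647 i \sqrt{2}}{59} \approx 18622.0 + 53756.0 i$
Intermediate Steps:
$q{\left(x \right)} = 6 + x$
$X{\left(j,R \right)} = 2 i \sqrt{2}$ ($X{\left(j,R \right)} = \sqrt{-8} = 2 i \sqrt{2}$)
$M{\left(Q \right)} = 6 + Q + 2 i Q \sqrt{2}$ ($M{\left(Q \right)} = 2 i \sqrt{2} Q + \left(6 + Q\right) = 2 i Q \sqrt{2} + \left(6 + Q\right) = 6 + Q + 2 i Q \sqrt{2}$)
$\frac{M{\left(-297 \right)}}{Z{\left(-64 \right)}} = \frac{6 - 297 + 2 i \left(-297\right) \sqrt{2}}{\frac{1}{1 + \left(-64\right)^{2} + 182 \left(-64\right)} \left(182 - 64\right)} = \frac{6 - 297 - 594 i \sqrt{2}}{\frac{1}{1 + 4096 - 11648} \cdot 118} = \frac{-291 - 594 i \sqrt{2}}{\frac{1}{-7551} \cdot 118} = \frac{-291 - 594 i \sqrt{2}}{\left(- \frac{1}{7551}\right) 118} = \frac{-291 - 594 i \sqrt{2}}{- \frac{118}{7551}} = \left(-291 - 594 i \sqrt{2}\right) \left(- \frac{7551}{118}\right) = \frac{2197341}{118} + \frac{2242647 i \sqrt{2}}{59}$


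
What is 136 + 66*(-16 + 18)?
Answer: 268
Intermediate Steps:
136 + 66*(-16 + 18) = 136 + 66*2 = 136 + 132 = 268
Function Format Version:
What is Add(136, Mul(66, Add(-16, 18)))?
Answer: 268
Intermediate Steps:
Add(136, Mul(66, Add(-16, 18))) = Add(136, Mul(66, 2)) = Add(136, 132) = 268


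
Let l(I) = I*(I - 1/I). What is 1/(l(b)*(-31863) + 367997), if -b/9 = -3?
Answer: -1/22828267 ≈ -4.3805e-8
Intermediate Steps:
b = 27 (b = -9*(-3) = 27)
1/(l(b)*(-31863) + 367997) = 1/((-1 + 27**2)*(-31863) + 367997) = 1/((-1 + 729)*(-31863) + 367997) = 1/(728*(-31863) + 367997) = 1/(-23196264 + 367997) = 1/(-22828267) = -1/22828267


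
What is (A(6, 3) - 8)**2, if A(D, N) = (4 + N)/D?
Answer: 1681/36 ≈ 46.694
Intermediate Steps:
A(D, N) = (4 + N)/D
(A(6, 3) - 8)**2 = ((4 + 3)/6 - 8)**2 = ((1/6)*7 - 8)**2 = (7/6 - 8)**2 = (-41/6)**2 = 1681/36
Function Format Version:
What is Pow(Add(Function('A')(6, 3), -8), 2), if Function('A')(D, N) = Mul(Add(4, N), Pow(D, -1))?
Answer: Rational(1681, 36) ≈ 46.694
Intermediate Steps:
Function('A')(D, N) = Mul(Pow(D, -1), Add(4, N))
Pow(Add(Function('A')(6, 3), -8), 2) = Pow(Add(Mul(Pow(6, -1), Add(4, 3)), -8), 2) = Pow(Add(Mul(Rational(1, 6), 7), -8), 2) = Pow(Add(Rational(7, 6), -8), 2) = Pow(Rational(-41, 6), 2) = Rational(1681, 36)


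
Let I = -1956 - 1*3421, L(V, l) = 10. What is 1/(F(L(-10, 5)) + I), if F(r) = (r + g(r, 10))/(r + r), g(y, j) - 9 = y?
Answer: -20/107511 ≈ -0.00018603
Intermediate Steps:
g(y, j) = 9 + y
I = -5377 (I = -1956 - 3421 = -5377)
F(r) = (9 + 2*r)/(2*r) (F(r) = (r + (9 + r))/(r + r) = (9 + 2*r)/((2*r)) = (9 + 2*r)*(1/(2*r)) = (9 + 2*r)/(2*r))
1/(F(L(-10, 5)) + I) = 1/((9/2 + 10)/10 - 5377) = 1/((⅒)*(29/2) - 5377) = 1/(29/20 - 5377) = 1/(-107511/20) = -20/107511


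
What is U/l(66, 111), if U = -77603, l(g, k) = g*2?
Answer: -77603/132 ≈ -587.90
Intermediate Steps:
l(g, k) = 2*g
U/l(66, 111) = -77603/(2*66) = -77603/132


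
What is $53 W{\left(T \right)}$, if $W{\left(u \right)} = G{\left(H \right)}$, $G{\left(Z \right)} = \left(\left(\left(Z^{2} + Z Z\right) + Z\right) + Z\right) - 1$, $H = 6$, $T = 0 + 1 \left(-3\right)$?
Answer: $4399$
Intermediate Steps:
$T = -3$ ($T = 0 - 3 = -3$)
$G{\left(Z \right)} = -1 + 2 Z + 2 Z^{2}$ ($G{\left(Z \right)} = \left(\left(\left(Z^{2} + Z^{2}\right) + Z\right) + Z\right) - 1 = \left(\left(2 Z^{2} + Z\right) + Z\right) - 1 = \left(\left(Z + 2 Z^{2}\right) + Z\right) - 1 = \left(2 Z + 2 Z^{2}\right) - 1 = -1 + 2 Z + 2 Z^{2}$)
$W{\left(u \right)} = 83$ ($W{\left(u \right)} = -1 + 2 \cdot 6 + 2 \cdot 6^{2} = -1 + 12 + 2 \cdot 36 = -1 + 12 + 72 = 83$)
$53 W{\left(T \right)} = 53 \cdot 83 = 4399$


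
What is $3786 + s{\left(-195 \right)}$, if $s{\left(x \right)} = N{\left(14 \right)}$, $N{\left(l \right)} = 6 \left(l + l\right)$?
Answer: $3954$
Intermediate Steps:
$N{\left(l \right)} = 12 l$ ($N{\left(l \right)} = 6 \cdot 2 l = 12 l$)
$s{\left(x \right)} = 168$ ($s{\left(x \right)} = 12 \cdot 14 = 168$)
$3786 + s{\left(-195 \right)} = 3786 + 168 = 3954$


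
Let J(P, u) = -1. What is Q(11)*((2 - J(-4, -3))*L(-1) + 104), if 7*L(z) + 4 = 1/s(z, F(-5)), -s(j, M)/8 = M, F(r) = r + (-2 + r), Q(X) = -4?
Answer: -22913/56 ≈ -409.16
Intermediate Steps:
F(r) = -2 + 2*r
s(j, M) = -8*M
L(z) = -383/672 (L(z) = -4/7 + 1/(7*((-8*(-2 + 2*(-5))))) = -4/7 + 1/(7*((-8*(-2 - 10)))) = -4/7 + 1/(7*((-8*(-12)))) = -4/7 + (1/7)/96 = -4/7 + (1/7)*(1/96) = -4/7 + 1/672 = -383/672)
Q(11)*((2 - J(-4, -3))*L(-1) + 104) = -4*((2 - 1*(-1))*(-383/672) + 104) = -4*((2 + 1)*(-383/672) + 104) = -4*(3*(-383/672) + 104) = -4*(-383/224 + 104) = -4*22913/224 = -22913/56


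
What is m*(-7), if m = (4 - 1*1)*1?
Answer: -21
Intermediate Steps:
m = 3 (m = (4 - 1)*1 = 3*1 = 3)
m*(-7) = 3*(-7) = -21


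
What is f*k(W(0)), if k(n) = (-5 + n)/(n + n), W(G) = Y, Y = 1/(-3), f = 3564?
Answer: 28512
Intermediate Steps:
Y = -⅓ ≈ -0.33333
W(G) = -⅓
k(n) = (-5 + n)/(2*n) (k(n) = (-5 + n)/((2*n)) = (-5 + n)*(1/(2*n)) = (-5 + n)/(2*n))
f*k(W(0)) = 3564*((-5 - ⅓)/(2*(-⅓))) = 3564*((½)*(-3)*(-16/3)) = 3564*8 = 28512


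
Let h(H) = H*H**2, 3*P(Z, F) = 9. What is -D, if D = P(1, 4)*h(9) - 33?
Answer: -2154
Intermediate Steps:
P(Z, F) = 3 (P(Z, F) = (1/3)*9 = 3)
h(H) = H**3
D = 2154 (D = 3*9**3 - 33 = 3*729 - 33 = 2187 - 33 = 2154)
-D = -1*2154 = -2154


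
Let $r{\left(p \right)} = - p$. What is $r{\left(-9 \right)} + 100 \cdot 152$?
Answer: $15209$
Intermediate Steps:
$r{\left(-9 \right)} + 100 \cdot 152 = \left(-1\right) \left(-9\right) + 100 \cdot 152 = 9 + 15200 = 15209$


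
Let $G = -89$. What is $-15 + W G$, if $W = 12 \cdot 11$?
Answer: $-11763$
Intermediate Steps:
$W = 132$
$-15 + W G = -15 + 132 \left(-89\right) = -15 - 11748 = -11763$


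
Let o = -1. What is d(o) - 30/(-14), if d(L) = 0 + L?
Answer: 8/7 ≈ 1.1429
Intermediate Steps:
d(L) = L
d(o) - 30/(-14) = -1 - 30/(-14) = -1 - 30*(-1)/14 = -1 - 2*(-15/14) = -1 + 15/7 = 8/7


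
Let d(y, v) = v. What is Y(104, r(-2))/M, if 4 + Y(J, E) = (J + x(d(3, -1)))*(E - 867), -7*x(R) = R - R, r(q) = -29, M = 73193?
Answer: -93188/73193 ≈ -1.2732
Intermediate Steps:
x(R) = 0 (x(R) = -(R - R)/7 = -⅐*0 = 0)
Y(J, E) = -4 + J*(-867 + E) (Y(J, E) = -4 + (J + 0)*(E - 867) = -4 + J*(-867 + E))
Y(104, r(-2))/M = (-4 - 867*104 - 29*104)/73193 = (-4 - 90168 - 3016)*(1/73193) = -93188*1/73193 = -93188/73193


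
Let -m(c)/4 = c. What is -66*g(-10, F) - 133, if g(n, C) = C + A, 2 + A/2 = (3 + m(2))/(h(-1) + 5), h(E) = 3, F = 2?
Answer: 163/2 ≈ 81.500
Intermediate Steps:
m(c) = -4*c
A = -21/4 (A = -4 + 2*((3 - 4*2)/(3 + 5)) = -4 + 2*((3 - 8)/8) = -4 + 2*(-5*⅛) = -4 + 2*(-5/8) = -4 - 5/4 = -21/4 ≈ -5.2500)
g(n, C) = -21/4 + C (g(n, C) = C - 21/4 = -21/4 + C)
-66*g(-10, F) - 133 = -66*(-21/4 + 2) - 133 = -66*(-13/4) - 133 = 429/2 - 133 = 163/2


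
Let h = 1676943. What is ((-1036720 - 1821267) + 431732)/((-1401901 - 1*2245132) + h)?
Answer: 485251/394018 ≈ 1.2315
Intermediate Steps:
((-1036720 - 1821267) + 431732)/((-1401901 - 1*2245132) + h) = ((-1036720 - 1821267) + 431732)/((-1401901 - 1*2245132) + 1676943) = (-2857987 + 431732)/((-1401901 - 2245132) + 1676943) = -2426255/(-3647033 + 1676943) = -2426255/(-1970090) = -2426255*(-1/1970090) = 485251/394018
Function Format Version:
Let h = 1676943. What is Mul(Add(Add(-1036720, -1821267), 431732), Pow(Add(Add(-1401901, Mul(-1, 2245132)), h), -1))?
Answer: Rational(485251, 394018) ≈ 1.2315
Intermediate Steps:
Mul(Add(Add(-1036720, -1821267), 431732), Pow(Add(Add(-1401901, Mul(-1, 2245132)), h), -1)) = Mul(Add(Add(-1036720, -1821267), 431732), Pow(Add(Add(-1401901, Mul(-1, 2245132)), 1676943), -1)) = Mul(Add(-2857987, 431732), Pow(Add(Add(-1401901, -2245132), 1676943), -1)) = Mul(-2426255, Pow(Add(-3647033, 1676943), -1)) = Mul(-2426255, Pow(-1970090, -1)) = Mul(-2426255, Rational(-1, 1970090)) = Rational(485251, 394018)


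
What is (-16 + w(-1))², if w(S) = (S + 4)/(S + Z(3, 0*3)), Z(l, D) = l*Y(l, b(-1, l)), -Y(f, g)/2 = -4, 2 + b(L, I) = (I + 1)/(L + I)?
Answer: 133225/529 ≈ 251.84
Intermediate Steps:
b(L, I) = -2 + (1 + I)/(I + L) (b(L, I) = -2 + (I + 1)/(L + I) = -2 + (1 + I)/(I + L))
Y(f, g) = 8 (Y(f, g) = -2*(-4) = 8)
Z(l, D) = 8*l (Z(l, D) = l*8 = 8*l)
w(S) = (4 + S)/(24 + S) (w(S) = (S + 4)/(S + 8*3) = (4 + S)/(S + 24) = (4 + S)/(24 + S))
(-16 + w(-1))² = (-16 + (4 - 1)/(24 - 1))² = (-16 + 3/23)² = (-365/23)² = 133225/529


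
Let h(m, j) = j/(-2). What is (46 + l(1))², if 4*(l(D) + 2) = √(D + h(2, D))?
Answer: (352 + √2)²/64 ≈ 1951.6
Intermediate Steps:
h(m, j) = -j/2 (h(m, j) = j*(-½) = -j/2)
l(D) = -2 + √2*√D/8 (l(D) = -2 + √(D - D/2)/4 = -2 + √(D/2)/4 = -2 + (√2*√D/2)/4 = -2 + √2*√D/8)
(46 + l(1))² = (46 + (-2 + √2*√1/8))² = (46 + (-2 + (⅛)*√2*1))² = (46 + (-2 + √2/8))² = (44 + √2/8)²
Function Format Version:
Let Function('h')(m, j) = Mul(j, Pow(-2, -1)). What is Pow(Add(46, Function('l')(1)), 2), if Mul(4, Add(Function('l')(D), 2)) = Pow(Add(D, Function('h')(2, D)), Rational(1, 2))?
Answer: Mul(Rational(1, 64), Pow(Add(352, Pow(2, Rational(1, 2))), 2)) ≈ 1951.6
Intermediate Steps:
Function('h')(m, j) = Mul(Rational(-1, 2), j) (Function('h')(m, j) = Mul(j, Rational(-1, 2)) = Mul(Rational(-1, 2), j))
Function('l')(D) = Add(-2, Mul(Rational(1, 8), Pow(2, Rational(1, 2)), Pow(D, Rational(1, 2)))) (Function('l')(D) = Add(-2, Mul(Rational(1, 4), Pow(Add(D, Mul(Rational(-1, 2), D)), Rational(1, 2)))) = Add(-2, Mul(Rational(1, 4), Pow(Mul(Rational(1, 2), D), Rational(1, 2)))) = Add(-2, Mul(Rational(1, 4), Mul(Rational(1, 2), Pow(2, Rational(1, 2)), Pow(D, Rational(1, 2))))) = Add(-2, Mul(Rational(1, 8), Pow(2, Rational(1, 2)), Pow(D, Rational(1, 2)))))
Pow(Add(46, Function('l')(1)), 2) = Pow(Add(46, Add(-2, Mul(Rational(1, 8), Pow(2, Rational(1, 2)), Pow(1, Rational(1, 2))))), 2) = Pow(Add(46, Add(-2, Mul(Rational(1, 8), Pow(2, Rational(1, 2)), 1))), 2) = Pow(Add(46, Add(-2, Mul(Rational(1, 8), Pow(2, Rational(1, 2))))), 2) = Pow(Add(44, Mul(Rational(1, 8), Pow(2, Rational(1, 2)))), 2)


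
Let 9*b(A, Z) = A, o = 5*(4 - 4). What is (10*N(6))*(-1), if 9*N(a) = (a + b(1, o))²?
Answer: -30250/729 ≈ -41.495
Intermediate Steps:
o = 0 (o = 5*0 = 0)
b(A, Z) = A/9
N(a) = (⅑ + a)²/9 (N(a) = (a + (⅑)*1)²/9 = (a + ⅑)²/9 = (⅑ + a)²/9)
(10*N(6))*(-1) = (10*((1 + 9*6)²/729))*(-1) = (10*((1 + 54)²/729))*(-1) = (10*((1/729)*55²))*(-1) = (10*((1/729)*3025))*(-1) = (10*(3025/729))*(-1) = (30250/729)*(-1) = -30250/729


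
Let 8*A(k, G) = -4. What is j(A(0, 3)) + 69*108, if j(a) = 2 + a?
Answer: 14907/2 ≈ 7453.5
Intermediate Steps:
A(k, G) = -½ (A(k, G) = (⅛)*(-4) = -½)
j(A(0, 3)) + 69*108 = (2 - ½) + 69*108 = 3/2 + 7452 = 14907/2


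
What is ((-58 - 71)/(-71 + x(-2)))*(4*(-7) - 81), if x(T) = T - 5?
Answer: -4687/26 ≈ -180.27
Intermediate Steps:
x(T) = -5 + T
((-58 - 71)/(-71 + x(-2)))*(4*(-7) - 81) = ((-58 - 71)/(-71 + (-5 - 2)))*(4*(-7) - 81) = (-129/(-71 - 7))*(-28 - 81) = -129/(-78)*(-109) = -129*(-1/78)*(-109) = (43/26)*(-109) = -4687/26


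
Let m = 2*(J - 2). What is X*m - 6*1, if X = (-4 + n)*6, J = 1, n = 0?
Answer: 42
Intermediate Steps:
X = -24 (X = (-4 + 0)*6 = -4*6 = -24)
m = -2 (m = 2*(1 - 2) = 2*(-1) = -2)
X*m - 6*1 = -24*(-2) - 6*1 = 48 - 6 = 42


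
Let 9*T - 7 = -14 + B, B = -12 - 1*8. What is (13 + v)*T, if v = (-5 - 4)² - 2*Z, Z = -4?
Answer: -306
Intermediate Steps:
B = -20 (B = -12 - 8 = -20)
T = -3 (T = 7/9 + (-14 - 20)/9 = 7/9 + (⅑)*(-34) = 7/9 - 34/9 = -3)
v = 89 (v = (-5 - 4)² - 2*(-4) = (-9)² + 8 = 81 + 8 = 89)
(13 + v)*T = (13 + 89)*(-3) = 102*(-3) = -306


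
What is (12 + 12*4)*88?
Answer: 5280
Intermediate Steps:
(12 + 12*4)*88 = (12 + 48)*88 = 60*88 = 5280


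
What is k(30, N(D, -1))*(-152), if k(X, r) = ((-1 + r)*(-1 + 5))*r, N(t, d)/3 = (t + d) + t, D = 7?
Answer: -901056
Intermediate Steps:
N(t, d) = 3*d + 6*t (N(t, d) = 3*((t + d) + t) = 3*((d + t) + t) = 3*(d + 2*t) = 3*d + 6*t)
k(X, r) = r*(-4 + 4*r) (k(X, r) = ((-1 + r)*4)*r = (-4 + 4*r)*r = r*(-4 + 4*r))
k(30, N(D, -1))*(-152) = (4*(3*(-1) + 6*7)*(-1 + (3*(-1) + 6*7)))*(-152) = (4*(-3 + 42)*(-1 + (-3 + 42)))*(-152) = (4*39*(-1 + 39))*(-152) = (4*39*38)*(-152) = 5928*(-152) = -901056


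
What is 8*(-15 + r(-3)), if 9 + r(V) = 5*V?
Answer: -312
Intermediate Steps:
r(V) = -9 + 5*V
8*(-15 + r(-3)) = 8*(-15 + (-9 + 5*(-3))) = 8*(-15 + (-9 - 15)) = 8*(-15 - 24) = 8*(-39) = -312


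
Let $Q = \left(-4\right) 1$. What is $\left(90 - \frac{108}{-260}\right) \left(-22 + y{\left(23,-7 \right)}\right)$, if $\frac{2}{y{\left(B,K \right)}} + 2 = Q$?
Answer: $- \frac{131253}{65} \approx -2019.3$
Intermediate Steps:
$Q = -4$
$y{\left(B,K \right)} = - \frac{1}{3}$ ($y{\left(B,K \right)} = \frac{2}{-2 - 4} = \frac{2}{-6} = 2 \left(- \frac{1}{6}\right) = - \frac{1}{3}$)
$\left(90 - \frac{108}{-260}\right) \left(-22 + y{\left(23,-7 \right)}\right) = \left(90 - \frac{108}{-260}\right) \left(-22 - \frac{1}{3}\right) = \left(90 - - \frac{27}{65}\right) \left(- \frac{67}{3}\right) = \left(90 + \frac{27}{65}\right) \left(- \frac{67}{3}\right) = \frac{5877}{65} \left(- \frac{67}{3}\right) = - \frac{131253}{65}$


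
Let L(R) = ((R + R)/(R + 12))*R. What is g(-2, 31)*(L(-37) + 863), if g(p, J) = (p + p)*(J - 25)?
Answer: -452088/25 ≈ -18084.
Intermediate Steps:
g(p, J) = 2*p*(-25 + J) (g(p, J) = (2*p)*(-25 + J) = 2*p*(-25 + J))
L(R) = 2*R²/(12 + R) (L(R) = ((2*R)/(12 + R))*R = (2*R/(12 + R))*R = 2*R²/(12 + R))
g(-2, 31)*(L(-37) + 863) = (2*(-2)*(-25 + 31))*(2*(-37)²/(12 - 37) + 863) = (2*(-2)*6)*(2*1369/(-25) + 863) = -24*(2*1369*(-1/25) + 863) = -24*(-2738/25 + 863) = -24*18837/25 = -452088/25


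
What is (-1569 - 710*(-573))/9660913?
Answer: 405261/9660913 ≈ 0.041948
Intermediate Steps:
(-1569 - 710*(-573))/9660913 = (-1569 + 406830)*(1/9660913) = 405261*(1/9660913) = 405261/9660913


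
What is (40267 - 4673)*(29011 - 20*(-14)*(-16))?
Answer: 873156414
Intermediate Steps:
(40267 - 4673)*(29011 - 20*(-14)*(-16)) = 35594*(29011 + 280*(-16)) = 35594*(29011 - 4480) = 35594*24531 = 873156414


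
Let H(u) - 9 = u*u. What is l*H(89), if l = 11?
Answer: 87230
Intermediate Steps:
H(u) = 9 + u² (H(u) = 9 + u*u = 9 + u²)
l*H(89) = 11*(9 + 89²) = 11*(9 + 7921) = 11*7930 = 87230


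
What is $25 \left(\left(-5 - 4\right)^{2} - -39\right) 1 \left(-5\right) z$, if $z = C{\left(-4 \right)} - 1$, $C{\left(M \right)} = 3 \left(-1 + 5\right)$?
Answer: $-165000$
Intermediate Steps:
$C{\left(M \right)} = 12$ ($C{\left(M \right)} = 3 \cdot 4 = 12$)
$z = 11$ ($z = 12 - 1 = 11$)
$25 \left(\left(-5 - 4\right)^{2} - -39\right) 1 \left(-5\right) z = 25 \left(\left(-5 - 4\right)^{2} - -39\right) 1 \left(-5\right) 11 = 25 \left(\left(-9\right)^{2} + 39\right) \left(\left(-5\right) 11\right) = 25 \left(81 + 39\right) \left(-55\right) = 25 \cdot 120 \left(-55\right) = 3000 \left(-55\right) = -165000$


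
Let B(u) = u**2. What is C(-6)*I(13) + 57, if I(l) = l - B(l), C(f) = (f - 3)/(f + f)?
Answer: -60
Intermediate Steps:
C(f) = (-3 + f)/(2*f) (C(f) = (-3 + f)/((2*f)) = (-3 + f)*(1/(2*f)) = (-3 + f)/(2*f))
I(l) = l - l**2
C(-6)*I(13) + 57 = ((1/2)*(-3 - 6)/(-6))*(13*(1 - 1*13)) + 57 = ((1/2)*(-1/6)*(-9))*(13*(1 - 13)) + 57 = 3*(13*(-12))/4 + 57 = (3/4)*(-156) + 57 = -117 + 57 = -60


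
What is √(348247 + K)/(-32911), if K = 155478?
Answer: -5*√20149/32911 ≈ -0.021565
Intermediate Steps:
√(348247 + K)/(-32911) = √(348247 + 155478)/(-32911) = √503725*(-1/32911) = (5*√20149)*(-1/32911) = -5*√20149/32911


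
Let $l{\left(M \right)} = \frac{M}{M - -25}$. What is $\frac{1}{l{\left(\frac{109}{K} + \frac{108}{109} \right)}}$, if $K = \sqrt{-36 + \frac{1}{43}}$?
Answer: $\frac{6543127231}{6087845131} + \frac{32375725 i \sqrt{66521}}{6087845131} \approx 1.0748 + 1.3716 i$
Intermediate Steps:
$K = \frac{i \sqrt{66521}}{43}$ ($K = \sqrt{-36 + \frac{1}{43}} = \sqrt{- \frac{1547}{43}} = \frac{i \sqrt{66521}}{43} \approx 5.9981 i$)
$l{\left(M \right)} = \frac{M}{25 + M}$ ($l{\left(M \right)} = \frac{M}{M + 25} = \frac{M}{25 + M}$)
$\frac{1}{l{\left(\frac{109}{K} + \frac{108}{109} \right)}} = \frac{1}{\left(\frac{109}{\frac{1}{43} i \sqrt{66521}} + \frac{108}{109}\right) \frac{1}{25 + \left(\frac{109}{\frac{1}{43} i \sqrt{66521}} + \frac{108}{109}\right)}} = \frac{1}{\left(109 \left(- \frac{i \sqrt{66521}}{1547}\right) + 108 \cdot \frac{1}{109}\right) \frac{1}{25 + \left(109 \left(- \frac{i \sqrt{66521}}{1547}\right) + 108 \cdot \frac{1}{109}\right)}} = \frac{1}{\left(- \frac{109 i \sqrt{66521}}{1547} + \frac{108}{109}\right) \frac{1}{25 + \left(- \frac{109 i \sqrt{66521}}{1547} + \frac{108}{109}\right)}} = \frac{1}{\left(\frac{108}{109} - \frac{109 i \sqrt{66521}}{1547}\right) \frac{1}{25 + \left(\frac{108}{109} - \frac{109 i \sqrt{66521}}{1547}\right)}} = \frac{1}{\left(\frac{108}{109} - \frac{109 i \sqrt{66521}}{1547}\right) \frac{1}{\frac{2833}{109} - \frac{109 i \sqrt{66521}}{1547}}} = \frac{1}{\frac{1}{\frac{2833}{109} - \frac{109 i \sqrt{66521}}{1547}} \left(\frac{108}{109} - \frac{109 i \sqrt{66521}}{1547}\right)} = \frac{\frac{2833}{109} - \frac{109 i \sqrt{66521}}{1547}}{\frac{108}{109} - \frac{109 i \sqrt{66521}}{1547}}$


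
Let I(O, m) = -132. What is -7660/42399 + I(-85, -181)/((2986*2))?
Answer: -12835547/63301707 ≈ -0.20277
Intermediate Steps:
-7660/42399 + I(-85, -181)/((2986*2)) = -7660/42399 - 132/(2986*2) = -7660*1/42399 - 132/5972 = -7660/42399 - 132*1/5972 = -7660/42399 - 33/1493 = -12835547/63301707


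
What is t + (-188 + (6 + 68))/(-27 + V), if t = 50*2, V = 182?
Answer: 15386/155 ≈ 99.265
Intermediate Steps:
t = 100
t + (-188 + (6 + 68))/(-27 + V) = 100 + (-188 + (6 + 68))/(-27 + 182) = 100 + (-188 + 74)/155 = 100 - 114*1/155 = 100 - 114/155 = 15386/155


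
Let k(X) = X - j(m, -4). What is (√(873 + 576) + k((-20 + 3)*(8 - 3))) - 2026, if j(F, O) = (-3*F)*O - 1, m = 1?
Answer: -2122 + 3*√161 ≈ -2083.9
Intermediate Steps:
j(F, O) = -1 - 3*F*O (j(F, O) = -3*F*O - 1 = -1 - 3*F*O)
k(X) = -11 + X (k(X) = X - (-1 - 3*1*(-4)) = X - (-1 + 12) = X - 1*11 = X - 11 = -11 + X)
(√(873 + 576) + k((-20 + 3)*(8 - 3))) - 2026 = (√(873 + 576) + (-11 + (-20 + 3)*(8 - 3))) - 2026 = (√1449 + (-11 - 17*5)) - 2026 = (3*√161 + (-11 - 85)) - 2026 = (3*√161 - 96) - 2026 = (-96 + 3*√161) - 2026 = -2122 + 3*√161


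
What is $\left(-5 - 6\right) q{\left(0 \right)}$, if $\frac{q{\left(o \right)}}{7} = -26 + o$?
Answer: $2002$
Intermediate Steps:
$q{\left(o \right)} = -182 + 7 o$ ($q{\left(o \right)} = 7 \left(-26 + o\right) = -182 + 7 o$)
$\left(-5 - 6\right) q{\left(0 \right)} = \left(-5 - 6\right) \left(-182 + 7 \cdot 0\right) = \left(-5 - 6\right) \left(-182 + 0\right) = \left(-11\right) \left(-182\right) = 2002$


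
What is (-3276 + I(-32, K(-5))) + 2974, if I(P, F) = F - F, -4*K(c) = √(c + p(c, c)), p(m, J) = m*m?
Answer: -302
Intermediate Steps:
p(m, J) = m²
K(c) = -√(c + c²)/4
I(P, F) = 0
(-3276 + I(-32, K(-5))) + 2974 = (-3276 + 0) + 2974 = -3276 + 2974 = -302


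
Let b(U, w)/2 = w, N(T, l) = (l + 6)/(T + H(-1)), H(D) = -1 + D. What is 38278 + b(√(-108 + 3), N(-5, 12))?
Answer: 267910/7 ≈ 38273.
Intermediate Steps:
N(T, l) = (6 + l)/(-2 + T) (N(T, l) = (l + 6)/(T + (-1 - 1)) = (6 + l)/(T - 2) = (6 + l)/(-2 + T))
b(U, w) = 2*w
38278 + b(√(-108 + 3), N(-5, 12)) = 38278 + 2*((6 + 12)/(-2 - 5)) = 38278 + 2*(18/(-7)) = 38278 + 2*(-⅐*18) = 38278 + 2*(-18/7) = 38278 - 36/7 = 267910/7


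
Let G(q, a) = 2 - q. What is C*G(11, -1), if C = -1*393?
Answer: 3537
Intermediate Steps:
C = -393
C*G(11, -1) = -393*(2 - 1*11) = -393*(2 - 11) = -393*(-9) = 3537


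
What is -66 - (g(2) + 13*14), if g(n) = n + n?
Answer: -252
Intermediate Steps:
g(n) = 2*n
-66 - (g(2) + 13*14) = -66 - (2*2 + 13*14) = -66 - (4 + 182) = -66 - 1*186 = -66 - 186 = -252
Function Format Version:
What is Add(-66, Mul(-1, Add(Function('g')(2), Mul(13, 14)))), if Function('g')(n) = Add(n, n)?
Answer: -252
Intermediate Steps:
Function('g')(n) = Mul(2, n)
Add(-66, Mul(-1, Add(Function('g')(2), Mul(13, 14)))) = Add(-66, Mul(-1, Add(Mul(2, 2), Mul(13, 14)))) = Add(-66, Mul(-1, Add(4, 182))) = Add(-66, Mul(-1, 186)) = Add(-66, -186) = -252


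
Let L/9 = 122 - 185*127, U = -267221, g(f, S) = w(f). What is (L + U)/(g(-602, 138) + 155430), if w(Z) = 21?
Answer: -477578/155451 ≈ -3.0722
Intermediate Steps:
g(f, S) = 21
L = -210357 (L = 9*(122 - 185*127) = 9*(122 - 23495) = 9*(-23373) = -210357)
(L + U)/(g(-602, 138) + 155430) = (-210357 - 267221)/(21 + 155430) = -477578/155451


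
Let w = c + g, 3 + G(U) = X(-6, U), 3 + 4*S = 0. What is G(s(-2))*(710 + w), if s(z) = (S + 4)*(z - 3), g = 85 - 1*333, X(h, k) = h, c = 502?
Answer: -8676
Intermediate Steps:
S = -¾ (S = -¾ + (¼)*0 = -¾ + 0 = -¾ ≈ -0.75000)
g = -248 (g = 85 - 333 = -248)
s(z) = -39/4 + 13*z/4 (s(z) = (-¾ + 4)*(z - 3) = 13*(-3 + z)/4 = -39/4 + 13*z/4)
G(U) = -9 (G(U) = -3 - 6 = -9)
w = 254 (w = 502 - 248 = 254)
G(s(-2))*(710 + w) = -9*(710 + 254) = -9*964 = -8676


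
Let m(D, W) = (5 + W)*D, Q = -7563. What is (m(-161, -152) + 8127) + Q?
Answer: 24231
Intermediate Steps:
m(D, W) = D*(5 + W)
(m(-161, -152) + 8127) + Q = (-161*(5 - 152) + 8127) - 7563 = (-161*(-147) + 8127) - 7563 = (23667 + 8127) - 7563 = 31794 - 7563 = 24231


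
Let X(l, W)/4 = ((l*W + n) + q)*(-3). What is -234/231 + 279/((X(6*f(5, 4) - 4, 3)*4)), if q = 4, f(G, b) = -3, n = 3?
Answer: -66471/72688 ≈ -0.91447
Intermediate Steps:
X(l, W) = -84 - 12*W*l (X(l, W) = 4*(((l*W + 3) + 4)*(-3)) = 4*(((W*l + 3) + 4)*(-3)) = 4*(((3 + W*l) + 4)*(-3)) = 4*((7 + W*l)*(-3)) = 4*(-21 - 3*W*l) = -84 - 12*W*l)
-234/231 + 279/((X(6*f(5, 4) - 4, 3)*4)) = -234/231 + 279/(((-84 - 12*3*(6*(-3) - 4))*4)) = -234*1/231 + 279/(((-84 - 12*3*(-18 - 4))*4)) = -78/77 + 279/(((-84 - 12*3*(-22))*4)) = -78/77 + 279/(((-84 + 792)*4)) = -78/77 + 279/((708*4)) = -78/77 + 279/2832 = -78/77 + 279*(1/2832) = -78/77 + 93/944 = -66471/72688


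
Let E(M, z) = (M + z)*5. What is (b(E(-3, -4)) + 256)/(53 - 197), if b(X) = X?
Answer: -221/144 ≈ -1.5347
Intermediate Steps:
E(M, z) = 5*M + 5*z
(b(E(-3, -4)) + 256)/(53 - 197) = ((5*(-3) + 5*(-4)) + 256)/(53 - 197) = ((-15 - 20) + 256)/(-144) = (-35 + 256)*(-1/144) = 221*(-1/144) = -221/144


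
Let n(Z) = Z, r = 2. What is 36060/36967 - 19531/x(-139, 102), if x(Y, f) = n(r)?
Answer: -721930357/73934 ≈ -9764.5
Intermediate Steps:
x(Y, f) = 2
36060/36967 - 19531/x(-139, 102) = 36060/36967 - 19531/2 = -721930357/73934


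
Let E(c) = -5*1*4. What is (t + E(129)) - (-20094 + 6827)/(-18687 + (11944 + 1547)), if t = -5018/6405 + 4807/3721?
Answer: -14917809661/676701060 ≈ -22.045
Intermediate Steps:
E(c) = -20 (E(c) = -5*4 = -20)
t = 198637/390705 (t = -5018*1/6405 + 4807*(1/3721) = -5018/6405 + 4807/3721 = 198637/390705 ≈ 0.50841)
(t + E(129)) - (-20094 + 6827)/(-18687 + (11944 + 1547)) = (198637/390705 - 20) - (-20094 + 6827)/(-18687 + (11944 + 1547)) = -7615463/390705 - (-13267)/(-18687 + 13491) = -7615463/390705 - (-13267)/(-5196) = -7615463/390705 - (-13267)*(-1)/5196 = -7615463/390705 - 1*13267/5196 = -7615463/390705 - 13267/5196 = -14917809661/676701060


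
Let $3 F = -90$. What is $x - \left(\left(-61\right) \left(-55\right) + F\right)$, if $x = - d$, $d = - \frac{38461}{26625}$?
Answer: $- \frac{88489664}{26625} \approx -3323.6$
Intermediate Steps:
$F = -30$ ($F = \frac{1}{3} \left(-90\right) = -30$)
$d = - \frac{38461}{26625}$ ($d = \left(-38461\right) \frac{1}{26625} = - \frac{38461}{26625} \approx -1.4445$)
$x = \frac{38461}{26625}$ ($x = \left(-1\right) \left(- \frac{38461}{26625}\right) = \frac{38461}{26625} \approx 1.4445$)
$x - \left(\left(-61\right) \left(-55\right) + F\right) = \frac{38461}{26625} - \left(\left(-61\right) \left(-55\right) - 30\right) = \frac{38461}{26625} - \left(3355 - 30\right) = \frac{38461}{26625} - 3325 = - \frac{88489664}{26625}$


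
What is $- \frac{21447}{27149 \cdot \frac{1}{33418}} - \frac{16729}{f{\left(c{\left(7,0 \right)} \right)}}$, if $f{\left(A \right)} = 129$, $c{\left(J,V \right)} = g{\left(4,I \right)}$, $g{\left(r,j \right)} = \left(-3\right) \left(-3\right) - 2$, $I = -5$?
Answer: $- \frac{92910519755}{3502221} \approx -26529.0$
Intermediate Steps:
$g{\left(r,j \right)} = 7$ ($g{\left(r,j \right)} = 9 - 2 = 7$)
$c{\left(J,V \right)} = 7$
$- \frac{21447}{27149 \cdot \frac{1}{33418}} - \frac{16729}{f{\left(c{\left(7,0 \right)} \right)}} = - \frac{21447}{27149 \cdot \frac{1}{33418}} - \frac{16729}{129} = - \frac{21447}{\frac{27149}{33418}} - \frac{16729}{129} = \left(-21447\right) \frac{33418}{27149} - \frac{16729}{129} = - \frac{716715846}{27149} - \frac{16729}{129} = - \frac{92910519755}{3502221}$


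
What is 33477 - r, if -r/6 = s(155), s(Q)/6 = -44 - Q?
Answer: 26313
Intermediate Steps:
s(Q) = -264 - 6*Q (s(Q) = 6*(-44 - Q) = -264 - 6*Q)
r = 7164 (r = -6*(-264 - 6*155) = -6*(-264 - 930) = -6*(-1194) = 7164)
33477 - r = 33477 - 1*7164 = 33477 - 7164 = 26313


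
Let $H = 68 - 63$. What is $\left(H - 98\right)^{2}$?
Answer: $8649$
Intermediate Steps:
$H = 5$
$\left(H - 98\right)^{2} = \left(5 - 98\right)^{2} = \left(-93\right)^{2} = 8649$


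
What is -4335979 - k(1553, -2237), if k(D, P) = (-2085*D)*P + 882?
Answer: -7247754046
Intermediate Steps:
k(D, P) = 882 - 2085*D*P (k(D, P) = -2085*D*P + 882 = 882 - 2085*D*P)
-4335979 - k(1553, -2237) = -4335979 - (882 - 2085*1553*(-2237)) = -4335979 - (882 + 7243417185) = -4335979 - 1*7243418067 = -4335979 - 7243418067 = -7247754046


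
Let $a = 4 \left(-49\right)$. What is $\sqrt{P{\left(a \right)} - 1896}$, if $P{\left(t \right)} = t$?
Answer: $2 i \sqrt{523} \approx 45.738 i$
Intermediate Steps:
$a = -196$
$\sqrt{P{\left(a \right)} - 1896} = \sqrt{-196 - 1896} = \sqrt{-2092} = 2 i \sqrt{523}$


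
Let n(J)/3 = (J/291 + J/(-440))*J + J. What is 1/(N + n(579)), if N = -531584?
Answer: -42680/22563919051 ≈ -1.8915e-6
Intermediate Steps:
n(J) = 3*J + 149*J²/42680 (n(J) = 3*((J/291 + J/(-440))*J + J) = 3*((J*(1/291) + J*(-1/440))*J + J) = 3*((J/291 - J/440)*J + J) = 3*((149*J/128040)*J + J) = 3*(149*J²/128040 + J) = 3*(J + 149*J²/128040) = 3*J + 149*J²/42680)
1/(N + n(579)) = 1/(-531584 + (1/42680)*579*(128040 + 149*579)) = 1/(-531584 + (1/42680)*579*(128040 + 86271)) = 1/(-531584 + (1/42680)*579*214311) = 1/(-531584 + 124086069/42680) = 1/(-22563919051/42680) = -42680/22563919051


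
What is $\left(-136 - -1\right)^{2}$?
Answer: $18225$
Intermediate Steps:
$\left(-136 - -1\right)^{2} = \left(-136 + 1\right)^{2} = \left(-135\right)^{2} = 18225$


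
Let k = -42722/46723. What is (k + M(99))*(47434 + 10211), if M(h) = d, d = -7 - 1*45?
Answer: -142516771110/46723 ≈ -3.0502e+6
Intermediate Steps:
k = -42722/46723 (k = -42722*1/46723 = -42722/46723 ≈ -0.91437)
d = -52 (d = -7 - 45 = -52)
M(h) = -52
(k + M(99))*(47434 + 10211) = (-42722/46723 - 52)*(47434 + 10211) = -2472318/46723*57645 = -142516771110/46723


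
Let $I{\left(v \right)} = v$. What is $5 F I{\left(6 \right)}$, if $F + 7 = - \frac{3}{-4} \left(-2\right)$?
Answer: $-255$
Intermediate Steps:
$F = - \frac{17}{2}$ ($F = -7 + - \frac{3}{-4} \left(-2\right) = -7 + \left(-3\right) \left(- \frac{1}{4}\right) \left(-2\right) = -7 + \frac{3}{4} \left(-2\right) = -7 - \frac{3}{2} = - \frac{17}{2} \approx -8.5$)
$5 F I{\left(6 \right)} = 5 \left(- \frac{17}{2}\right) 6 = \left(- \frac{85}{2}\right) 6 = -255$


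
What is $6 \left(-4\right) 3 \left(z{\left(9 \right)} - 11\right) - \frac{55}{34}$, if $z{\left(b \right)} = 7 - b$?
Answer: $\frac{31769}{34} \approx 934.38$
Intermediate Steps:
$6 \left(-4\right) 3 \left(z{\left(9 \right)} - 11\right) - \frac{55}{34} = 6 \left(-4\right) 3 \left(\left(7 - 9\right) - 11\right) - \frac{55}{34} = \left(-24\right) 3 \left(\left(7 - 9\right) - 11\right) - \frac{55}{34} = - 72 \left(-2 - 11\right) - \frac{55}{34} = \left(-72\right) \left(-13\right) - \frac{55}{34} = 936 - \frac{55}{34} = \frac{31769}{34}$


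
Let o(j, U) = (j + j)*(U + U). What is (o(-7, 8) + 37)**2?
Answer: 34969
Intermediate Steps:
o(j, U) = 4*U*j (o(j, U) = (2*j)*(2*U) = 4*U*j)
(o(-7, 8) + 37)**2 = (4*8*(-7) + 37)**2 = (-224 + 37)**2 = (-187)**2 = 34969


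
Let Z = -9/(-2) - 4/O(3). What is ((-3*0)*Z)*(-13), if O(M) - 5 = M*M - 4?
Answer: 0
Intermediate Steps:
O(M) = 1 + M² (O(M) = 5 + (M*M - 4) = 5 + (M² - 4) = 5 + (-4 + M²) = 1 + M²)
Z = 41/10 (Z = -9/(-2) - 4/(1 + 3²) = -9*(-½) - 4/(1 + 9) = 9/2 - 4/10 = 9/2 - 4*⅒ = 9/2 - ⅖ = 41/10 ≈ 4.1000)
((-3*0)*Z)*(-13) = (-3*0*(41/10))*(-13) = (-1*0*(41/10))*(-13) = (0*(41/10))*(-13) = 0*(-13) = 0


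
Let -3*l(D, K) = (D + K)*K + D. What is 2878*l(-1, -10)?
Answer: -313702/3 ≈ -1.0457e+5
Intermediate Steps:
l(D, K) = -D/3 - K*(D + K)/3 (l(D, K) = -((D + K)*K + D)/3 = -(K*(D + K) + D)/3 = -(D + K*(D + K))/3 = -D/3 - K*(D + K)/3)
2878*l(-1, -10) = 2878*(-⅓*(-1) - ⅓*(-10)² - ⅓*(-1)*(-10)) = 2878*(⅓ - ⅓*100 - 10/3) = 2878*(⅓ - 100/3 - 10/3) = 2878*(-109/3) = -313702/3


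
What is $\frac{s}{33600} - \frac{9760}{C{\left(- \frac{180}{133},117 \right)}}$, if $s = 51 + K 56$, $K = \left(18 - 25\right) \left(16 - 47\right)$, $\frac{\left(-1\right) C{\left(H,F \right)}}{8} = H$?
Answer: $- \frac{90828991}{100800} \approx -901.08$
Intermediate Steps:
$C{\left(H,F \right)} = - 8 H$
$K = 217$ ($K = \left(-7\right) \left(-31\right) = 217$)
$s = 12203$ ($s = 51 + 217 \cdot 56 = 51 + 12152 = 12203$)
$\frac{s}{33600} - \frac{9760}{C{\left(- \frac{180}{133},117 \right)}} = \frac{12203}{33600} - \frac{9760}{\left(-8\right) \left(- \frac{180}{133}\right)} = \frac{12203}{33600} - \frac{9760}{\frac{1440}{133}} = \frac{12203}{33600} - \frac{8113}{9} = - \frac{90828991}{100800}$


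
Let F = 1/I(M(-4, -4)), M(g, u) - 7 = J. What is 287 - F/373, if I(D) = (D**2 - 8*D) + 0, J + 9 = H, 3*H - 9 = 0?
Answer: 749358/2611 ≈ 287.00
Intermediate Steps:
H = 3 (H = 3 + (1/3)*0 = 3 + 0 = 3)
J = -6 (J = -9 + 3 = -6)
M(g, u) = 1 (M(g, u) = 7 - 6 = 1)
I(D) = D**2 - 8*D
F = -1/7 (F = 1/(1*(-8 + 1)) = 1/(1*(-7)) = 1/(-7) = -1/7 ≈ -0.14286)
287 - F/373 = 287 - (-1)/(7*373) = 287 - 1*(-1/2611) = 287 + 1/2611 = 749358/2611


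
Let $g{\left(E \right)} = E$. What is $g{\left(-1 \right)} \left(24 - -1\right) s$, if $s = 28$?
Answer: $-700$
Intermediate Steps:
$g{\left(-1 \right)} \left(24 - -1\right) s = - (24 - -1) 28 = - (24 + 1) 28 = \left(-1\right) 25 \cdot 28 = \left(-25\right) 28 = -700$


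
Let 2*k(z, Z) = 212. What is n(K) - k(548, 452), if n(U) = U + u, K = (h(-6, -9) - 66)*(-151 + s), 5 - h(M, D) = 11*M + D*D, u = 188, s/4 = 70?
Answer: -9722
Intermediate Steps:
s = 280 (s = 4*70 = 280)
h(M, D) = 5 - D**2 - 11*M (h(M, D) = 5 - (11*M + D*D) = 5 - (11*M + D**2) = 5 - (D**2 + 11*M) = 5 + (-D**2 - 11*M) = 5 - D**2 - 11*M)
k(z, Z) = 106 (k(z, Z) = (1/2)*212 = 106)
K = -9804 (K = ((5 - 1*(-9)**2 - 11*(-6)) - 66)*(-151 + 280) = ((5 - 1*81 + 66) - 66)*129 = ((5 - 81 + 66) - 66)*129 = (-10 - 66)*129 = -76*129 = -9804)
n(U) = 188 + U (n(U) = U + 188 = 188 + U)
n(K) - k(548, 452) = (188 - 9804) - 1*106 = -9616 - 106 = -9722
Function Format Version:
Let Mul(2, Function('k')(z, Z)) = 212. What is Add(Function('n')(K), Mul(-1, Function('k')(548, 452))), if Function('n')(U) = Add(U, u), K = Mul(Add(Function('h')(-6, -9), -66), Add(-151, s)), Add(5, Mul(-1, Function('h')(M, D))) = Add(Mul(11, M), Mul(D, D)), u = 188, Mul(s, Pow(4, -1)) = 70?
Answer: -9722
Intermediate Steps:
s = 280 (s = Mul(4, 70) = 280)
Function('h')(M, D) = Add(5, Mul(-1, Pow(D, 2)), Mul(-11, M)) (Function('h')(M, D) = Add(5, Mul(-1, Add(Mul(11, M), Mul(D, D)))) = Add(5, Mul(-1, Add(Mul(11, M), Pow(D, 2)))) = Add(5, Mul(-1, Add(Pow(D, 2), Mul(11, M)))) = Add(5, Add(Mul(-1, Pow(D, 2)), Mul(-11, M))) = Add(5, Mul(-1, Pow(D, 2)), Mul(-11, M)))
Function('k')(z, Z) = 106 (Function('k')(z, Z) = Mul(Rational(1, 2), 212) = 106)
K = -9804 (K = Mul(Add(Add(5, Mul(-1, Pow(-9, 2)), Mul(-11, -6)), -66), Add(-151, 280)) = Mul(Add(Add(5, Mul(-1, 81), 66), -66), 129) = Mul(Add(Add(5, -81, 66), -66), 129) = Mul(Add(-10, -66), 129) = Mul(-76, 129) = -9804)
Function('n')(U) = Add(188, U) (Function('n')(U) = Add(U, 188) = Add(188, U))
Add(Function('n')(K), Mul(-1, Function('k')(548, 452))) = Add(Add(188, -9804), Mul(-1, 106)) = Add(-9616, -106) = -9722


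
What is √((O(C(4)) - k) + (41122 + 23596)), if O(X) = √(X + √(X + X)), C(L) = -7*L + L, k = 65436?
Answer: √(-718 + 2*√(-6 + I*√3)) ≈ 0.09239 + 26.783*I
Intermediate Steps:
C(L) = -6*L
O(X) = √(X + √2*√X) (O(X) = √(X + √(2*X)) = √(X + √2*√X))
√((O(C(4)) - k) + (41122 + 23596)) = √((√(-6*4 + √2*√(-6*4)) - 1*65436) + (41122 + 23596)) = √((√(-24 + √2*√(-24)) - 65436) + 64718) = √((√(-24 + √2*(2*I*√6)) - 65436) + 64718) = √((√(-24 + 4*I*√3) - 65436) + 64718) = √((-65436 + √(-24 + 4*I*√3)) + 64718) = √(-718 + √(-24 + 4*I*√3))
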